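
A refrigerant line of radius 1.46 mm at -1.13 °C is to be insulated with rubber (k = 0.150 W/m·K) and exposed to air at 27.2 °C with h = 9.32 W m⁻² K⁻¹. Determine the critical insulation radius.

r_cr = 1.61 cm

For a cylinder, r_cr = k_ins/h = 0.150/9.32 = 0.0161 m = 1.61 cm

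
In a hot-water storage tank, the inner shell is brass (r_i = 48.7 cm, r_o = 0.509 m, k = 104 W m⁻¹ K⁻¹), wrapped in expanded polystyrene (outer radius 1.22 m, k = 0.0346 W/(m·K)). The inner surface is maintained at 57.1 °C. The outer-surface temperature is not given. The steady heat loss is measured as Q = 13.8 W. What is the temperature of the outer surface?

T_out = 20.8 °C

Series resistances:
  R_brass = (1/0.487 − 1/0.509)/(4πk) = 0.08875/(4π·104) = 6.791×10^-5 K/W
  R_expanded polystyrene = (1/0.509 − 1/1.22)/(4πk) = 1.145/(4π·0.0346) = 2.633 K/W
ΣR = 2.633 K/W
ΔT = Q·ΣR = 13.8 × 2.633 = 36.34 K
Heat flows outward, so T_out = T_in − ΔT = 57.1 − 36.34 = 20.8 °C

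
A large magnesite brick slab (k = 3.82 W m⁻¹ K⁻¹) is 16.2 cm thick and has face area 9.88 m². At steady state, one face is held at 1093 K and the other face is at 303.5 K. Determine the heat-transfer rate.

Q = 184 kW

Q = kA·ΔT/L = 3.82 × 9.88 × |1093 K − 303.5 K| / 0.162 = 1.84×10^5 W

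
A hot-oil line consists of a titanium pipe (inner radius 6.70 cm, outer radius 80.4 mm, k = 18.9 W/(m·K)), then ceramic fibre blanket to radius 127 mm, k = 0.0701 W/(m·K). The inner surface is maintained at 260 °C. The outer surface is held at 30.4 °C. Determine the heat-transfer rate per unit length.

Resistance network (inner→outer):
  R'_titanium = ln(0.0804/0.0670)/(2πk) = 0.1823/(2π·18.9) = 0.001535 m·K/W
  R'_ceramic fibre blanket = ln(0.127/0.0804)/(2πk) = 0.4572/(2π·0.0701) = 1.038 m·K/W
ΣR = 0.001535 + 1.038 = 1.040 m·K/W
Q' = ΔT/ΣR = (260 °C − 30.4 °C)/1.040 = 221 W/m

Q' = 221 W/m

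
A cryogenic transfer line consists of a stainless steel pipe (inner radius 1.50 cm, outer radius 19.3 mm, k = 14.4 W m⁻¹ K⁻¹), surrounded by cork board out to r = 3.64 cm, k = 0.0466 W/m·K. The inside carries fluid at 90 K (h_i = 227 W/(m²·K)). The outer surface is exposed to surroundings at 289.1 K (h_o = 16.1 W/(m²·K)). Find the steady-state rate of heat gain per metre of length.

Q' = 80.0 W/m

Series thermal resistances, inner to outer:
  R'_conv,in = 1/(2πr h) = 1/(2π·0.0150·227) = 0.04674 m·K/W
  R'_stainless steel = ln(0.0193/0.0150)/(2πk) = 0.2521/(2π·14.4) = 0.002786 m·K/W
  R'_cork board = ln(0.0364/0.0193)/(2πk) = 0.6345/(2π·0.0466) = 2.167 m·K/W
  R'_conv,out = 1/(2πr h) = 1/(2π·0.0364·16.1) = 0.2716 m·K/W
ΣR = 0.04674 + 0.002786 + 2.167 + 0.2716 = 2.488 m·K/W
Q' = ΔT/ΣR = (90 K − 289.1 K)/2.488 = -80.0 W/m
(Negative Q' ⇒ heat flows inward; heat gain = 80.0 W/m.)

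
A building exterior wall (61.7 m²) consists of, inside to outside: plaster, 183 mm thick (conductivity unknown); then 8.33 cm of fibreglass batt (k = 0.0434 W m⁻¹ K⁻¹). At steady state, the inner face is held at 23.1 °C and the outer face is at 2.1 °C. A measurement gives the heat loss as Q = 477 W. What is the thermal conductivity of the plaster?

ΣR = ΔT/Q = |23.1 − 2.1|/477 = 0.04403 K/W
Known resistances:
  R_fibreglass batt = L/(kA) = 0.0833/(0.0434·61.7) = 0.03111 K/W
R_plaster = ΣR − ΣR_known = 0.04403 − 0.03111 = 0.01292 K/W
L/(kA) = 0.01292 ⇒ k = 0.183/(0.01292·61.7) = 0.230 W/m·K

k = 0.230 W/m·K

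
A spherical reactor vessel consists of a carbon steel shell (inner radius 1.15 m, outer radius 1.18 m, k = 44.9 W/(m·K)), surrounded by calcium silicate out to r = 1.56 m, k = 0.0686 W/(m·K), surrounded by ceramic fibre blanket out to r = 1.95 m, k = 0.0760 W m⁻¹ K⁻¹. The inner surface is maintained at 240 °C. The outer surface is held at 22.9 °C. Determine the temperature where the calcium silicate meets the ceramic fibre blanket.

Treat each layer as a resistance in series:
  R_carbon steel = (1/1.15 − 1/1.18)/(4πk) = 0.02211/(4π·44.9) = 3.918×10^-5 K/W
  R_calcium silicate = (1/1.18 − 1/1.56)/(4πk) = 0.2064/(4π·0.0686) = 0.2395 K/W
  R_ceramic fibre blanket = (1/1.56 − 1/1.95)/(4πk) = 0.1282/(4π·0.0760) = 0.1342 K/W
ΣR = 3.918×10^-5 + 0.2395 + 0.1342 = 0.3737 K/W
Q = ΔT/ΣR = (240 °C − 22.9 °C)/0.3737 = 580.9 W
From the inner boundary to the calcium silicate/ceramic fibre blanket interface, ΣR_partial = 0.2395 K/W.
T_interface = T_in − Q·ΣR_partial = 240 °C − (580.9)(0.2395) = 101 °C

T = 101 °C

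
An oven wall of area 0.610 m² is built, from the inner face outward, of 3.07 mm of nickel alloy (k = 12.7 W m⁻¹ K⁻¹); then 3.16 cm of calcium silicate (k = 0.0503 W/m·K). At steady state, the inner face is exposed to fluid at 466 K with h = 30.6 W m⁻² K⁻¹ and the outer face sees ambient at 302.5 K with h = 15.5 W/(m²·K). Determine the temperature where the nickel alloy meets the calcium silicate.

Resistance network (inner→outer):
  R_conv,in = 1/(hA) = 1/(30.6·0.610) = 0.05357 K/W
  R_nickel alloy = L/(kA) = 0.00307/(12.7·0.610) = 3.963×10^-4 K/W
  R_calcium silicate = L/(kA) = 0.0316/(0.0503·0.610) = 1.030 K/W
  R_conv,out = 1/(hA) = 1/(15.5·0.610) = 0.1058 K/W
ΣR = 0.05357 + 3.963×10^-4 + 1.030 + 0.1058 = 1.190 K/W
Q = ΔT/ΣR = (466 K − 302.5 K)/1.190 = 137.4 W
From the inner boundary to the nickel alloy/calcium silicate interface, ΣR_partial = 0.05397 K/W.
T_interface = T_in − Q·ΣR_partial = 466 K − (137.4)(0.05397) = 459 K

T = 459 K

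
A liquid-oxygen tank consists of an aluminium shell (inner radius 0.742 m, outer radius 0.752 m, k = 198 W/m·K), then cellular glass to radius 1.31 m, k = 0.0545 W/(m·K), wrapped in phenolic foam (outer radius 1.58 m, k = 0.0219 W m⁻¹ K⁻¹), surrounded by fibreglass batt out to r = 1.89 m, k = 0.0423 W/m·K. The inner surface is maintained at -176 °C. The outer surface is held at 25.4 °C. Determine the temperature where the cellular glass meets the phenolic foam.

T = -64.7 °C

Resistance network (inner→outer):
  R_aluminium = (1/0.742 − 1/0.752)/(4πk) = 0.01792/(4π·198) = 7.203×10^-6 K/W
  R_cellular glass = (1/0.752 − 1/1.31)/(4πk) = 0.5664/(4π·0.0545) = 0.8271 K/W
  R_phenolic foam = (1/1.31 − 1/1.58)/(4πk) = 0.1304/(4π·0.0219) = 0.4740 K/W
  R_fibreglass batt = (1/1.58 − 1/1.89)/(4πk) = 0.1038/(4π·0.0423) = 0.1953 K/W
ΣR = 7.203×10^-6 + 0.8271 + 0.4740 + 0.1953 = 1.496 K/W
Q = ΔT/ΣR = (-176 °C − 25.4 °C)/1.496 = -134.6 W
From the inner boundary to the cellular glass/phenolic foam interface, ΣR_partial = 0.8271 K/W.
T_interface = T_in − Q·ΣR_partial = -176 °C − (-134.6)(0.8271) = -64.7 °C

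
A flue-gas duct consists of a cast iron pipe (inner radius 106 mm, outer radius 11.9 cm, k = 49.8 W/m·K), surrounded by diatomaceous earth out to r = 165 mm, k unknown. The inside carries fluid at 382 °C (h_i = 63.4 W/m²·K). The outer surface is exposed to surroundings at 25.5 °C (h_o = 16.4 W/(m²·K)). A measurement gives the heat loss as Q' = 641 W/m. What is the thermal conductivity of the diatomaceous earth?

k = 0.110 W/m·K

ΣR = ΔT/Q' = |382 − 25.5|/641 = 0.5562 m·K/W
Known resistances:
  R'_conv,in = 1/(2πr h) = 1/(2π·0.106·63.4) = 0.02368 m·K/W
  R'_cast iron = ln(0.119/0.106)/(2πk) = 0.1157/(2π·49.8) = 3.697×10^-4 m·K/W
  R'_conv,out = 1/(2πr h) = 1/(2π·0.165·16.4) = 0.05882 m·K/W
R_diatomaceous earth = ΣR − ΣR_known = 0.5562 − 0.08287 = 0.4733 m·K/W
ln(r₂/r₁)/(2πk) = 0.4733 ⇒ k = 0.3268/(2π·0.4733) = 0.110 W/m·K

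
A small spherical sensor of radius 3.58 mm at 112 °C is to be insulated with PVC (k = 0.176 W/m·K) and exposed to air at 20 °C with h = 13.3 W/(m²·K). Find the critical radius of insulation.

For a sphere, r_cr = 2k_ins/h = 2·0.176/13.3 = 0.0265 m = 2.65 cm

r_cr = 2.65 cm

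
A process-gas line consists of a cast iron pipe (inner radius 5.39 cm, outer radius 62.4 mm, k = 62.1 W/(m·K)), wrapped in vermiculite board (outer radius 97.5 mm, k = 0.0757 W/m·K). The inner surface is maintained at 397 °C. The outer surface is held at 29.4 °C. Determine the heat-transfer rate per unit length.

Q' = 392 W/m

Treat each layer as a resistance in series:
  R'_cast iron = ln(0.0624/0.0539)/(2πk) = 0.1464/(2π·62.1) = 3.753×10^-4 m·K/W
  R'_vermiculite board = ln(0.0975/0.0624)/(2πk) = 0.4463/(2π·0.0757) = 0.9383 m·K/W
ΣR = 3.753×10^-4 + 0.9383 = 0.9387 m·K/W
Q' = ΔT/ΣR = (397 °C − 29.4 °C)/0.9387 = 392 W/m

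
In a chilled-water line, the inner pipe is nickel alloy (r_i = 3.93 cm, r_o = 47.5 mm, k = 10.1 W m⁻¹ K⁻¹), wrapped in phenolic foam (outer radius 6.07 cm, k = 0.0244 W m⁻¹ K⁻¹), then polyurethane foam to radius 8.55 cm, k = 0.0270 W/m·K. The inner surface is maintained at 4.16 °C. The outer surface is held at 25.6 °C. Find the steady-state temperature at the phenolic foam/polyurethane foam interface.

T = 13.6 °C

Series thermal resistances, inner to outer:
  R'_nickel alloy = ln(0.0475/0.0393)/(2πk) = 0.1895/(2π·10.1) = 0.002986 m·K/W
  R'_phenolic foam = ln(0.0607/0.0475)/(2πk) = 0.2452/(2π·0.0244) = 1.599 m·K/W
  R'_polyurethane foam = ln(0.0855/0.0607)/(2πk) = 0.3426/(2π·0.0270) = 2.019 m·K/W
ΣR = 0.002986 + 1.599 + 2.019 = 3.621 m·K/W
Q' = ΔT/ΣR = (4.16 °C − 25.6 °C)/3.621 = -5.921 W/m
From the inner boundary to the phenolic foam/polyurethane foam interface, ΣR_partial = 1.602 m·K/W.
T_interface = T_in − Q'·ΣR_partial = 4.16 °C − (-5.921)(1.602) = 13.6 °C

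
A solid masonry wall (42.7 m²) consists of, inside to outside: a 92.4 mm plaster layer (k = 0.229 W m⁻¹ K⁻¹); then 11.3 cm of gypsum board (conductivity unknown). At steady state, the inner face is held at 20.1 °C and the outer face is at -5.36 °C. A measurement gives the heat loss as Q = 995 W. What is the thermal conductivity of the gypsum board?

ΣR = ΔT/Q = |20.1 − -5.36|/995 = 0.02559 K/W
Known resistances:
  R_plaster = L/(kA) = 0.0924/(0.229·42.7) = 0.009449 K/W
R_gypsum board = ΣR − ΣR_known = 0.02559 − 0.009449 = 0.01614 K/W
L/(kA) = 0.01614 ⇒ k = 0.113/(0.01614·42.7) = 0.164 W/m·K

k = 0.164 W/m·K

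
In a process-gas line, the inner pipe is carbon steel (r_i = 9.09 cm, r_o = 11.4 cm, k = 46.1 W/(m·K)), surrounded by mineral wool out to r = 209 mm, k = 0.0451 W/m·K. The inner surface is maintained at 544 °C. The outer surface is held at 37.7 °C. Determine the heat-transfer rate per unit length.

Q' = 237 W/m

Treat each layer as a resistance in series:
  R'_carbon steel = ln(0.114/0.0909)/(2πk) = 0.2264/(2π·46.1) = 7.818×10^-4 m·K/W
  R'_mineral wool = ln(0.209/0.114)/(2πk) = 0.6061/(2π·0.0451) = 2.139 m·K/W
ΣR = 7.818×10^-4 + 2.139 = 2.140 m·K/W
Q' = ΔT/ΣR = (544 °C − 37.7 °C)/2.140 = 237 W/m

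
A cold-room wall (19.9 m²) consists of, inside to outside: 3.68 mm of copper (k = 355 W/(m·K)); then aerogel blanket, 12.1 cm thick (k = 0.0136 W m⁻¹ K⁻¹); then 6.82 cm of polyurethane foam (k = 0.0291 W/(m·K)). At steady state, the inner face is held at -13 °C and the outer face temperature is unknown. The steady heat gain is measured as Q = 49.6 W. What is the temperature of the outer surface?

Series resistances:
  R_copper = L/(kA) = 0.00368/(355·19.9) = 5.209×10^-7 K/W
  R_aerogel blanket = L/(kA) = 0.121/(0.0136·19.9) = 0.4471 K/W
  R_polyurethane foam = L/(kA) = 0.0682/(0.0291·19.9) = 0.1178 K/W
ΣR = 0.5649 K/W
ΔT = Q·ΣR = 49.6 × 0.5649 = 28.02 K
Heat flows inward, so T_out = T_in + ΔT = -13 + 28.02 = 15.0 °C

T_out = 15.0 °C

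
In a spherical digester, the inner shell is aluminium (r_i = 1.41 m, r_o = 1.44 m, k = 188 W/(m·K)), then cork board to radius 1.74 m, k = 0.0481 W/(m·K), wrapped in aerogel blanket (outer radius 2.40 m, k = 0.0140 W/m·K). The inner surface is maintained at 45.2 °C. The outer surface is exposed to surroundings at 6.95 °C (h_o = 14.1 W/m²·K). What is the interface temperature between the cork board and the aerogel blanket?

T = 38.3 °C

Treat each layer as a resistance in series:
  R_aluminium = (1/1.41 − 1/1.44)/(4πk) = 0.01478/(4π·188) = 6.254×10^-6 K/W
  R_cork board = (1/1.44 − 1/1.74)/(4πk) = 0.1197/(4π·0.0481) = 0.1981 K/W
  R_aerogel blanket = (1/1.74 − 1/2.40)/(4πk) = 0.1580/(4π·0.0140) = 0.8983 K/W
  R_conv,out = 1/(4πr²h) = 1/(4π·2.40²·14.1) = 9.798×10^-4 K/W
ΣR = 6.254×10^-6 + 0.1981 + 0.8983 + 9.798×10^-4 = 1.097 K/W
Q = ΔT/ΣR = (45.2 °C − 6.95 °C)/1.097 = 34.87 W
From the inner boundary to the cork board/aerogel blanket interface, ΣR_partial = 0.1981 K/W.
T_interface = T_in − Q·ΣR_partial = 45.2 °C − (34.87)(0.1981) = 38.3 °C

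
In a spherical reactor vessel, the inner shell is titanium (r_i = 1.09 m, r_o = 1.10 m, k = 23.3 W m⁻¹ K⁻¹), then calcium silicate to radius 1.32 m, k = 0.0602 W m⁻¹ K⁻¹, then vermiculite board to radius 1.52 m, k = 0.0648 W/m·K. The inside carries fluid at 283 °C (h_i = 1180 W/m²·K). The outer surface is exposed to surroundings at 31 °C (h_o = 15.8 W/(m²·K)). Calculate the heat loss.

Q = 775 W

Series thermal resistances, inner to outer:
  R_conv,in = 1/(4πr²h) = 1/(4π·1.09²·1180) = 5.676×10^-5 K/W
  R_titanium = (1/1.09 − 1/1.10)/(4πk) = 0.008340/(4π·23.3) = 2.848×10^-5 K/W
  R_calcium silicate = (1/1.10 − 1/1.32)/(4πk) = 0.1515/(4π·0.0602) = 0.2003 K/W
  R_vermiculite board = (1/1.32 − 1/1.52)/(4πk) = 0.09968/(4π·0.0648) = 0.1224 K/W
  R_conv,out = 1/(4πr²h) = 1/(4π·1.52²·15.8) = 0.002180 K/W
ΣR = 5.676×10^-5 + 2.848×10^-5 + 0.2003 + 0.1224 + 0.002180 = 0.3250 K/W
Q = ΔT/ΣR = (283 °C − 31 °C)/0.3250 = 775 W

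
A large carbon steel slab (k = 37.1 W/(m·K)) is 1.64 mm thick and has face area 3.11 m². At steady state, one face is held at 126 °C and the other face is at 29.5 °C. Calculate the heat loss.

Q = 6790 kW

Q = kA·ΔT/L = 37.1 × 3.11 × |126 °C − 29.5 °C| / 0.00164 = 6.79×10^6 W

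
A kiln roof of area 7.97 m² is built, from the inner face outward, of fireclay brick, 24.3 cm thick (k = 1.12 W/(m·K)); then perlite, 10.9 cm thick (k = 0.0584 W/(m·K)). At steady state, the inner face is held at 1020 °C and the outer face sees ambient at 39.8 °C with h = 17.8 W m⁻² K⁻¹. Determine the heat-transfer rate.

Q = 3650 W

Resistance network (inner→outer):
  R_fireclay brick = L/(kA) = 0.243/(1.12·7.97) = 0.02722 K/W
  R_perlite = L/(kA) = 0.109/(0.0584·7.97) = 0.2342 K/W
  R_conv,out = 1/(hA) = 1/(17.8·7.97) = 0.007049 K/W
ΣR = 0.02722 + 0.2342 + 0.007049 = 0.2685 K/W
Q = ΔT/ΣR = (1020 °C − 39.8 °C)/0.2685 = 3650 W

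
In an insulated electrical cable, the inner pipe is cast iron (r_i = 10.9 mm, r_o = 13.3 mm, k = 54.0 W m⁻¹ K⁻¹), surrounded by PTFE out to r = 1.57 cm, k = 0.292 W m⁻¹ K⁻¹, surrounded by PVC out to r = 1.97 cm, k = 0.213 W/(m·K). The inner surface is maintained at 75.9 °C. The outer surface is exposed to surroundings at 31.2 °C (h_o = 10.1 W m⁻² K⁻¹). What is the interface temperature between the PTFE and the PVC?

T = 72.1 °C

Series thermal resistances, inner to outer:
  R'_cast iron = ln(0.0133/0.0109)/(2πk) = 0.1990/(2π·54.0) = 5.865×10^-4 m·K/W
  R'_PTFE = ln(0.0157/0.0133)/(2πk) = 0.1659/(2π·0.292) = 0.09042 m·K/W
  R'_PVC = ln(0.0197/0.0157)/(2πk) = 0.2270/(2π·0.213) = 0.1696 m·K/W
  R'_conv,out = 1/(2πr h) = 1/(2π·0.0197·10.1) = 0.7999 m·K/W
ΣR = 5.865×10^-4 + 0.09042 + 0.1696 + 0.7999 = 1.061 m·K/W
Q' = ΔT/ΣR = (75.9 °C − 31.2 °C)/1.061 = 42.13 W/m
From the inner boundary to the PTFE/PVC interface, ΣR_partial = 0.09101 m·K/W.
T_interface = T_in − Q'·ΣR_partial = 75.9 °C − (42.13)(0.09101) = 72.1 °C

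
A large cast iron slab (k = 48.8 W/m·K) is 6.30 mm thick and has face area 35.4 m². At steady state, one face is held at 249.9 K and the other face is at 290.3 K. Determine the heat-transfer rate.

Q = kA·ΔT/L = 48.8 × 35.4 × |249.9 K − 290.3 K| / 0.00630 = 1.11×10^7 W

Q = 11100 kW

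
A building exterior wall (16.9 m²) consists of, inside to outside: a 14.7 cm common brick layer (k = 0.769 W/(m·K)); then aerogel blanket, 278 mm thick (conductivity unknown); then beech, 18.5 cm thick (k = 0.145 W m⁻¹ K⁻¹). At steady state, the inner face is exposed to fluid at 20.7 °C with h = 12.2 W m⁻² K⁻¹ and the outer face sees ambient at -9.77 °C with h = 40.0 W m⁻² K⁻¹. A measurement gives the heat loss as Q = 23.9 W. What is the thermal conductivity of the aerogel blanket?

ΣR = ΔT/Q = |20.7 − -9.77|/23.9 = 1.275 K/W
Known resistances:
  R_conv,in = 1/(hA) = 1/(12.2·16.9) = 0.004850 K/W
  R_common brick = L/(kA) = 0.147/(0.769·16.9) = 0.01131 K/W
  R_beech = L/(kA) = 0.185/(0.145·16.9) = 0.07549 K/W
  R_conv,out = 1/(hA) = 1/(40.0·16.9) = 0.001479 K/W
R_aerogel blanket = ΣR − ΣR_known = 1.275 − 0.09313 = 1.182 K/W
L/(kA) = 1.182 ⇒ k = 0.278/(1.182·16.9) = 0.0139 W/m·K

k = 0.0139 W/m·K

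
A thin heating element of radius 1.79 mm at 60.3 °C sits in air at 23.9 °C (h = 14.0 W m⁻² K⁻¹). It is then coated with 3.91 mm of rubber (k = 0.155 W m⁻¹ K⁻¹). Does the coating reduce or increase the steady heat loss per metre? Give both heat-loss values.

increases: 5.73 → 11.4 W/m

Critical radius for a cylinder: r_cr = k/h = 0.0111 m = 1.11 cm.
Outer radius after coating: r₂ = 0.00179 + 0.00391 = 0.00570 m.
Since r₁ < r_cr and r₂ ≤ r_cr, the coating moves toward the maximum at r_cr — heat loss rises.
Bare: R = 1/(2πr₁h) = 6.351 m·K/W; Q = 36.4/6.351 = 5.73 W/m.
Coated: R = R_cond + R_conv = 3.184 m·K/W; Q = 36.4/3.184 = 11.4 W/m.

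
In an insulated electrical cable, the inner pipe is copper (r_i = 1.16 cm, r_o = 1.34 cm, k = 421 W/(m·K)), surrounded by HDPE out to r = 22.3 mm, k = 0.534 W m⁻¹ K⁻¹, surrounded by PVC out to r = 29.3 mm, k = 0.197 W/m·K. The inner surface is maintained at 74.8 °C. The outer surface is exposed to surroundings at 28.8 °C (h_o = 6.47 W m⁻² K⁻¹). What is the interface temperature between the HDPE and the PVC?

Series thermal resistances, inner to outer:
  R'_copper = ln(0.0134/0.0116)/(2πk) = 0.1442/(2π·421) = 5.453×10^-5 m·K/W
  R'_HDPE = ln(0.0223/0.0134)/(2πk) = 0.5093/(2π·0.534) = 0.1518 m·K/W
  R'_PVC = ln(0.0293/0.0223)/(2πk) = 0.2730/(2π·0.197) = 0.2206 m·K/W
  R'_conv,out = 1/(2πr h) = 1/(2π·0.0293·6.47) = 0.8396 m·K/W
ΣR = 5.453×10^-5 + 0.1518 + 0.2206 + 0.8396 = 1.212 m·K/W
Q' = ΔT/ΣR = (74.8 °C − 28.8 °C)/1.212 = 37.95 W/m
From the inner boundary to the HDPE/PVC interface, ΣR_partial = 0.1519 m·K/W.
T_interface = T_in − Q'·ΣR_partial = 74.8 °C − (37.95)(0.1519) = 69.0 °C

T = 69.0 °C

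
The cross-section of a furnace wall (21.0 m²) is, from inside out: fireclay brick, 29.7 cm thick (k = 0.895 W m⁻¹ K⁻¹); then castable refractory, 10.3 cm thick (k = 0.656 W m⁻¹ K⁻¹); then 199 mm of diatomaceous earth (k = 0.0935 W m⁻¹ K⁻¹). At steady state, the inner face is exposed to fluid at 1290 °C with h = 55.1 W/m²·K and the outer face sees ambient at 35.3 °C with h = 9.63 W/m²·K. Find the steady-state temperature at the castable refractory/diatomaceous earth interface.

Treat each layer as a resistance in series:
  R_conv,in = 1/(hA) = 1/(55.1·21.0) = 8.642×10^-4 K/W
  R_fireclay brick = L/(kA) = 0.297/(0.895·21.0) = 0.01580 K/W
  R_castable refractory = L/(kA) = 0.103/(0.656·21.0) = 0.007477 K/W
  R_diatomaceous earth = L/(kA) = 0.199/(0.0935·21.0) = 0.1013 K/W
  R_conv,out = 1/(hA) = 1/(9.63·21.0) = 0.004945 K/W
ΣR = 8.642×10^-4 + 0.01580 + 0.007477 + 0.1013 + 0.004945 = 0.1304 K/W
Q = ΔT/ΣR = (1290 °C − 35.3 °C)/0.1304 = 9622 W
From the inner boundary to the castable refractory/diatomaceous earth interface, ΣR_partial = 0.02414 K/W.
T_interface = T_in − Q·ΣR_partial = 1290 °C − (9622)(0.02414) = 1058 °C

T = 1058 °C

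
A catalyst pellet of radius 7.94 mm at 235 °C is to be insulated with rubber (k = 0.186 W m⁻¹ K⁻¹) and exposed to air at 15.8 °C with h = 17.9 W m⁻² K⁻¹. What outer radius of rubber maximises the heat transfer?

For a sphere, r_cr = 2k_ins/h = 2·0.186/17.9 = 0.0208 m = 2.08 cm

r_cr = 2.08 cm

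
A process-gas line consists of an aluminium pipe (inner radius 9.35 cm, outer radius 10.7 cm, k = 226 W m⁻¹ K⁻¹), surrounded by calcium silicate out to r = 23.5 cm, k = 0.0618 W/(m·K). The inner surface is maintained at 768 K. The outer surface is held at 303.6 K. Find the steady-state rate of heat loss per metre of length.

Resistance network (inner→outer):
  R'_aluminium = ln(0.107/0.0935)/(2πk) = 0.1349/(2π·226) = 9.498×10^-5 m·K/W
  R'_calcium silicate = ln(0.235/0.107)/(2πk) = 0.7868/(2π·0.0618) = 2.026 m·K/W
ΣR = 9.498×10^-5 + 2.026 = 2.026 m·K/W
Q' = ΔT/ΣR = (768 K − 303.6 K)/2.026 = 229 W/m

Q' = 229 W/m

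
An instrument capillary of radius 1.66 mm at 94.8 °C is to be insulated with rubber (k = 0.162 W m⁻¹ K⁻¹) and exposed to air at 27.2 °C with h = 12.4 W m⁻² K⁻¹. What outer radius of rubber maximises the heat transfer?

For a cylinder, r_cr = k_ins/h = 0.162/12.4 = 0.0131 m = 1.31 cm

r_cr = 1.31 cm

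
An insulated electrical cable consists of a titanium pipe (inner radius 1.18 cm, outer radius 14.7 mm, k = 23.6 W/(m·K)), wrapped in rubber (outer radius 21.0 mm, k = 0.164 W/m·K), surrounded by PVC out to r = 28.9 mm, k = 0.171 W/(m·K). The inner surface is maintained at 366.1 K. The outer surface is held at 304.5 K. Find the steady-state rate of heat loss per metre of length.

Treat each layer as a resistance in series:
  R'_titanium = ln(0.0147/0.0118)/(2πk) = 0.2197/(2π·23.6) = 0.001482 m·K/W
  R'_rubber = ln(0.0210/0.0147)/(2πk) = 0.3567/(2π·0.164) = 0.3461 m·K/W
  R'_PVC = ln(0.0289/0.0210)/(2πk) = 0.3193/(2π·0.171) = 0.2972 m·K/W
ΣR = 0.001482 + 0.3461 + 0.2972 = 0.6448 m·K/W
Q' = ΔT/ΣR = (366.1 K − 304.5 K)/0.6448 = 95.5 W/m

Q' = 95.5 W/m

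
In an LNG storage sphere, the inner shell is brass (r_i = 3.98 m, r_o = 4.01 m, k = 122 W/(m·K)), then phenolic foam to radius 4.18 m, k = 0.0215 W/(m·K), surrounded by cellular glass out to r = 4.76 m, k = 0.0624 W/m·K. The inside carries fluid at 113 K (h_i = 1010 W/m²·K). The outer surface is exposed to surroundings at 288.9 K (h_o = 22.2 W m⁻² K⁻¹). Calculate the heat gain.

Series thermal resistances, inner to outer:
  R_conv,in = 1/(4πr²h) = 1/(4π·3.98²·1010) = 4.974×10^-6 K/W
  R_brass = (1/3.98 − 1/4.01)/(4πk) = 0.001880/(4π·122) = 1.226×10^-6 K/W
  R_phenolic foam = (1/4.01 − 1/4.18)/(4πk) = 0.01014/(4π·0.0215) = 0.03754 K/W
  R_cellular glass = (1/4.18 − 1/4.76)/(4πk) = 0.02915/(4π·0.0624) = 0.03717 K/W
  R_conv,out = 1/(4πr²h) = 1/(4π·4.76²·22.2) = 1.582×10^-4 K/W
ΣR = 4.974×10^-6 + 1.226×10^-6 + 0.03754 + 0.03717 + 1.582×10^-4 = 0.07487 K/W
Q = ΔT/ΣR = (113 K − 288.9 K)/0.07487 = -2350 W
(Negative Q ⇒ heat flows inward; heat gain = 2350 W.)

Q = 2.35 kW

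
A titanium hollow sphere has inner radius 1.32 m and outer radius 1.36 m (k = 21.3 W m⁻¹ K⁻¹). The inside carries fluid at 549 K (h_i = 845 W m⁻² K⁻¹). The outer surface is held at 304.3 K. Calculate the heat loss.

Series thermal resistances, inner to outer:
  R_conv,in = 1/(4πr²h) = 1/(4π·1.32²·845) = 5.405×10^-5 K/W
  R_titanium = (1/1.32 − 1/1.36)/(4πk) = 0.02228/(4π·21.3) = 8.324×10^-5 K/W
ΣR = 5.405×10^-5 + 8.324×10^-5 = 1.373×10^-4 K/W
Q = ΔT/ΣR = (549 K − 304.3 K)/1.373×10^-4 = 1.78×10^6 W

Q = 1780 kW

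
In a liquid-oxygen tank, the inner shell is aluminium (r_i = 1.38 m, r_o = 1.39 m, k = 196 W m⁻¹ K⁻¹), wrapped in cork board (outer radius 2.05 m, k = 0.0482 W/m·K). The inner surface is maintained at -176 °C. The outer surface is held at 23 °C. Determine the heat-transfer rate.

Treat each layer as a resistance in series:
  R_aluminium = (1/1.38 − 1/1.39)/(4πk) = 0.005213/(4π·196) = 2.117×10^-6 K/W
  R_cork board = (1/1.39 − 1/2.05)/(4πk) = 0.2316/(4π·0.0482) = 0.3824 K/W
ΣR = 2.117×10^-6 + 0.3824 = 0.3824 K/W
Q = ΔT/ΣR = (-176 °C − 23 °C)/0.3824 = -520 W
(Negative Q ⇒ heat flows inward; heat gain = 520 W.)

Q = 520 W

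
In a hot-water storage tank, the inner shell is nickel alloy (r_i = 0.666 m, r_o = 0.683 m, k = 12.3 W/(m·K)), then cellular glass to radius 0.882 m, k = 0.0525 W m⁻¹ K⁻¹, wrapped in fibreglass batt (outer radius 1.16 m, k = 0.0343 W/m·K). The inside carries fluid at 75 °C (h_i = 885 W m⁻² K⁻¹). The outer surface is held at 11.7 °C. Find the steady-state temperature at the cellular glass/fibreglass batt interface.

T = 47.0 °C

Resistance network (inner→outer):
  R_conv,in = 1/(4πr²h) = 1/(4π·0.666²·885) = 2.027×10^-4 K/W
  R_nickel alloy = (1/0.666 − 1/0.683)/(4πk) = 0.03737/(4π·12.3) = 2.418×10^-4 K/W
  R_cellular glass = (1/0.683 − 1/0.882)/(4πk) = 0.3303/(4π·0.0525) = 0.5007 K/W
  R_fibreglass batt = (1/0.882 − 1/1.16)/(4πk) = 0.2717/(4π·0.0343) = 0.6304 K/W
ΣR = 2.027×10^-4 + 2.418×10^-4 + 0.5007 + 0.6304 = 1.132 K/W
Q = ΔT/ΣR = (75 °C − 11.7 °C)/1.132 = 55.92 W
From the inner boundary to the cellular glass/fibreglass batt interface, ΣR_partial = 0.5011 K/W.
T_interface = T_in − Q·ΣR_partial = 75 °C − (55.92)(0.5011) = 47.0 °C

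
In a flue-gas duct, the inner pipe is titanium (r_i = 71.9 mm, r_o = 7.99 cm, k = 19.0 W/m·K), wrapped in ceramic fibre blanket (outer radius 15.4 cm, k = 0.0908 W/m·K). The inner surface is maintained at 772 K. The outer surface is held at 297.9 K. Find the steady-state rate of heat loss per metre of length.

Resistance network (inner→outer):
  R'_titanium = ln(0.0799/0.0719)/(2πk) = 0.1055/(2π·19.0) = 8.837×10^-4 m·K/W
  R'_ceramic fibre blanket = ln(0.154/0.0799)/(2πk) = 0.6562/(2π·0.0908) = 1.150 m·K/W
ΣR = 8.837×10^-4 + 1.150 = 1.151 m·K/W
Q' = ΔT/ΣR = (772 K − 297.9 K)/1.151 = 412 W/m

Q' = 412 W/m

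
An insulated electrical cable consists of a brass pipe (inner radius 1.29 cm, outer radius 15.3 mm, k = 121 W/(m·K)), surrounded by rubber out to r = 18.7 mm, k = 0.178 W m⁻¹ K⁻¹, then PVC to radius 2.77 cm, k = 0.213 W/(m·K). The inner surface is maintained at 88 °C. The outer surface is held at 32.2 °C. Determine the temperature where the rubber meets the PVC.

T = 66.8 °C

Treat each layer as a resistance in series:
  R'_brass = ln(0.0153/0.0129)/(2πk) = 0.1706/(2π·121) = 2.244×10^-4 m·K/W
  R'_rubber = ln(0.0187/0.0153)/(2πk) = 0.2007/(2π·0.178) = 0.1794 m·K/W
  R'_PVC = ln(0.0277/0.0187)/(2πk) = 0.3929/(2π·0.213) = 0.2936 m·K/W
ΣR = 2.244×10^-4 + 0.1794 + 0.2936 = 0.4732 m·K/W
Q' = ΔT/ΣR = (88 °C − 32.2 °C)/0.4732 = 117.9 W/m
From the inner boundary to the rubber/PVC interface, ΣR_partial = 0.1796 m·K/W.
T_interface = T_in − Q'·ΣR_partial = 88 °C − (117.9)(0.1796) = 66.8 °C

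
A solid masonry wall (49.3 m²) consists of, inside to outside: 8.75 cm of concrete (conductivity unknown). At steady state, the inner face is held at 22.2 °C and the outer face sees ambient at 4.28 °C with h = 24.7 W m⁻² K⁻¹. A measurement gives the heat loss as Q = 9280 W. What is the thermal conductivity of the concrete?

ΣR = ΔT/Q = |22.2 − 4.28|/9280 = 0.001931 K/W
Known resistances:
  R_conv,out = 1/(hA) = 1/(24.7·49.3) = 8.212×10^-4 K/W
R_concrete = ΣR − ΣR_known = 0.001931 − 8.212×10^-4 = 0.001110 K/W
L/(kA) = 0.001110 ⇒ k = 0.0875/(0.001110·49.3) = 1.60 W/m·K

k = 1.60 W/m·K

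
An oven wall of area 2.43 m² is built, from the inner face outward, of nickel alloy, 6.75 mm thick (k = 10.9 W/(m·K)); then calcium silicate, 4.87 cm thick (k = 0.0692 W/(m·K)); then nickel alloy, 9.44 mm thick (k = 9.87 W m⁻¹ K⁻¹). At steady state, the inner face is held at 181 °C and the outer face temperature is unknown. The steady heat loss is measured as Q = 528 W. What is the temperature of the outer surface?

Sum the resistances:
  R_nickel alloy = L/(kA) = 0.00675/(10.9·2.43) = 2.548×10^-4 K/W
  R_calcium silicate = L/(kA) = 0.0487/(0.0692·2.43) = 0.2896 K/W
  R_nickel alloy = L/(kA) = 0.00944/(9.87·2.43) = 3.936×10^-4 K/W
ΣR = 0.2903 K/W
ΔT = Q·ΣR = 528 × 0.2903 = 153.3 K
Heat flows outward, so T_out = T_in − ΔT = 181 − 153.3 = 27.7 °C

T_out = 27.7 °C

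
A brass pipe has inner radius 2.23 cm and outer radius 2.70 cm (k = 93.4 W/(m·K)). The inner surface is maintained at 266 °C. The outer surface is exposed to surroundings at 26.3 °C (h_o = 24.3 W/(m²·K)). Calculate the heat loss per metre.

Resistance network (inner→outer):
  R'_brass = ln(0.0270/0.0223)/(2πk) = 0.1913/(2π·93.4) = 3.259×10^-4 m·K/W
  R'_conv,out = 1/(2πr h) = 1/(2π·0.0270·24.3) = 0.2426 m·K/W
ΣR = 3.259×10^-4 + 0.2426 = 0.2429 m·K/W
Q' = ΔT/ΣR = (266 °C − 26.3 °C)/0.2429 = 987 W/m

Q' = 987 W/m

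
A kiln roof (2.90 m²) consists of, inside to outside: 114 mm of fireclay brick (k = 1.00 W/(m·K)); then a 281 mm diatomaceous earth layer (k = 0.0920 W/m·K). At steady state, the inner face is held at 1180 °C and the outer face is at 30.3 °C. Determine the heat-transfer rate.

Treat each layer as a resistance in series:
  R_fireclay brick = L/(kA) = 0.114/(1.00·2.90) = 0.03931 K/W
  R_diatomaceous earth = L/(kA) = 0.281/(0.0920·2.90) = 1.053 K/W
ΣR = 0.03931 + 1.053 = 1.092 K/W
Q = ΔT/ΣR = (1180 °C − 30.3 °C)/1.092 = 1050 W

Q = 1050 W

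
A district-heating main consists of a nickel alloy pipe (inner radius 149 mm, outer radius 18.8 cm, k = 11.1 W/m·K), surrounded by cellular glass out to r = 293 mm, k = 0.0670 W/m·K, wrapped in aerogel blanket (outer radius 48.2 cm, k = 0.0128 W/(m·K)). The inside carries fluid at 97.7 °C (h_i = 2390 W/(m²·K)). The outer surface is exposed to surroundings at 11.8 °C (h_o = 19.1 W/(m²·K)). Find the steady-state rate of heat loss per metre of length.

Q' = 11.8 W/m

Resistance network (inner→outer):
  R'_conv,in = 1/(2πr h) = 1/(2π·0.149·2390) = 4.469×10^-4 m·K/W
  R'_nickel alloy = ln(0.188/0.149)/(2πk) = 0.2325/(2π·11.1) = 0.003334 m·K/W
  R'_cellular glass = ln(0.293/0.188)/(2πk) = 0.4437/(2π·0.0670) = 1.054 m·K/W
  R'_aerogel blanket = ln(0.482/0.293)/(2πk) = 0.4978/(2π·0.0128) = 6.189 m·K/W
  R'_conv,out = 1/(2πr h) = 1/(2π·0.482·19.1) = 0.01729 m·K/W
ΣR = 4.469×10^-4 + 0.003334 + 1.054 + 6.189 + 0.01729 = 7.264 m·K/W
Q' = ΔT/ΣR = (97.7 °C − 11.8 °C)/7.264 = 11.8 W/m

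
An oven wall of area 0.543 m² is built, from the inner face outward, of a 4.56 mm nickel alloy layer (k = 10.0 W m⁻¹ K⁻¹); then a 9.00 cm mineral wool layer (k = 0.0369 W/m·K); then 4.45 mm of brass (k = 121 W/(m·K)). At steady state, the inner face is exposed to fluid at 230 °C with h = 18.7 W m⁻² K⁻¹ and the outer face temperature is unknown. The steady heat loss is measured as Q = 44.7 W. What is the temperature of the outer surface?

Sum the resistances:
  R_conv,in = 1/(hA) = 1/(18.7·0.543) = 0.09848 K/W
  R_nickel alloy = L/(kA) = 0.00456/(10.0·0.543) = 8.398×10^-4 K/W
  R_mineral wool = L/(kA) = 0.0900/(0.0369·0.543) = 4.492 K/W
  R_brass = L/(kA) = 0.00445/(121·0.543) = 6.773×10^-5 K/W
ΣR = 4.591 K/W
ΔT = Q·ΣR = 44.7 × 4.591 = 205.2 K
Heat flows outward, so T_out = T_in − ΔT = 230 − 205.2 = 24.8 °C

T_out = 24.8 °C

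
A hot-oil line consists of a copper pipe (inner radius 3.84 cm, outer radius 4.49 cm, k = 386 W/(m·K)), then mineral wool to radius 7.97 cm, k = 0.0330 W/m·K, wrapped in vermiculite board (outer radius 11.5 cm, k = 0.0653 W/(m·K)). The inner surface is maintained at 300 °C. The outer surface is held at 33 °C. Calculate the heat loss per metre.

Q' = 72.9 W/m

Treat each layer as a resistance in series:
  R'_copper = ln(0.0449/0.0384)/(2πk) = 0.1564/(2π·386) = 6.448×10^-5 m·K/W
  R'_mineral wool = ln(0.0797/0.0449)/(2πk) = 0.5738/(2π·0.0330) = 2.768 m·K/W
  R'_vermiculite board = ln(0.115/0.0797)/(2πk) = 0.3667/(2π·0.0653) = 0.8937 m·K/W
ΣR = 6.448×10^-5 + 2.768 + 0.8937 = 3.662 m·K/W
Q' = ΔT/ΣR = (300 °C − 33 °C)/3.662 = 72.9 W/m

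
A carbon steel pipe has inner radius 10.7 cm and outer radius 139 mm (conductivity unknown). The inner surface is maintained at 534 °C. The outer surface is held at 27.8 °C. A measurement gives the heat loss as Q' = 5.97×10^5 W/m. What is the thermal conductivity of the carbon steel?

k = 49.1 W/m·K

ΣR = ΔT/Q' = |534 − 27.8|/5.97×10^5 = 8.479×10^-4 m·K/W
ln(r₂/r₁)/(2πk) = 8.479×10^-4 ⇒ k = 0.2616/(2π·8.479×10^-4) = 49.1 W/m·K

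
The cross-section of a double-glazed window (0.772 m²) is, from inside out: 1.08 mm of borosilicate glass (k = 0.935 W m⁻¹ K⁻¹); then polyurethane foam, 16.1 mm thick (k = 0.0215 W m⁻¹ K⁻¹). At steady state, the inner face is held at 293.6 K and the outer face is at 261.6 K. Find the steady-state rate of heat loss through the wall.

Q = 32.9 W

Treat each layer as a resistance in series:
  R_borosilicate glass = L/(kA) = 0.00108/(0.935·0.772) = 0.001496 K/W
  R_polyurethane foam = L/(kA) = 0.0161/(0.0215·0.772) = 0.9700 K/W
ΣR = 0.001496 + 0.9700 = 0.9715 K/W
Q = ΔT/ΣR = (293.6 K − 261.6 K)/0.9715 = 32.9 W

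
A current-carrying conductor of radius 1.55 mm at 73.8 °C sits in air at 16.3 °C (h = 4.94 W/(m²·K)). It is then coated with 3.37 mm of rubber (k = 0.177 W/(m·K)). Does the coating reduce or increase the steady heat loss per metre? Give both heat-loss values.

Critical radius for a cylinder: r_cr = k/h = 0.0358 m = 3.58 cm.
Outer radius after coating: r₂ = 0.00155 + 0.00337 = 0.00492 m.
Since r₁ < r_cr and r₂ ≤ r_cr, the coating moves toward the maximum at r_cr — heat loss rises.
Bare: R = 1/(2πr₁h) = 20.79 m·K/W; Q = 57.5/20.79 = 2.77 W/m.
Coated: R = R_cond + R_conv = 7.587 m·K/W; Q = 57.5/7.587 = 7.58 W/m.

increases: 2.77 → 7.58 W/m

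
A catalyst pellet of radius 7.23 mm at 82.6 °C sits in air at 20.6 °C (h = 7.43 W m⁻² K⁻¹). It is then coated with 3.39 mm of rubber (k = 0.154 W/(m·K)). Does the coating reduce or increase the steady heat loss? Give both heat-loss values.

Critical radius for a sphere: r_cr = 2k/h = 0.0415 m = 4.15 cm.
Outer radius after coating: r₂ = 0.00723 + 0.00339 = 0.01062 m.
Since r₁ < r_cr and r₂ ≤ r_cr, the coating moves toward the maximum at r_cr — heat loss rises.
Bare: R = 1/(4πr₁²h) = 204.9 K/W; Q = 62/204.9 = 0.303 W.
Coated: R = R_cond + R_conv = 117.8 K/W; Q = 62/117.8 = 0.526 W.

increases: 0.303 → 0.526 W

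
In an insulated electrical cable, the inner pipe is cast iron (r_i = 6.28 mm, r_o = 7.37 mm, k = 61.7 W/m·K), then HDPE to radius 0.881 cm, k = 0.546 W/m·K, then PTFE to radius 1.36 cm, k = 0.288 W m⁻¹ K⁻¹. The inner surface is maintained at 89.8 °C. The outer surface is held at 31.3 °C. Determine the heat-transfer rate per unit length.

Series thermal resistances, inner to outer:
  R'_cast iron = ln(0.00737/0.00628)/(2πk) = 0.1600/(2π·61.7) = 4.128×10^-4 m·K/W
  R'_HDPE = ln(0.00881/0.00737)/(2πk) = 0.1785/(2π·0.546) = 0.05202 m·K/W
  R'_PTFE = ln(0.0136/0.00881)/(2πk) = 0.4342/(2π·0.288) = 0.2399 m·K/W
ΣR = 4.128×10^-4 + 0.05202 + 0.2399 = 0.2923 m·K/W
Q' = ΔT/ΣR = (89.8 °C − 31.3 °C)/0.2923 = 200 W/m

Q' = 200 W/m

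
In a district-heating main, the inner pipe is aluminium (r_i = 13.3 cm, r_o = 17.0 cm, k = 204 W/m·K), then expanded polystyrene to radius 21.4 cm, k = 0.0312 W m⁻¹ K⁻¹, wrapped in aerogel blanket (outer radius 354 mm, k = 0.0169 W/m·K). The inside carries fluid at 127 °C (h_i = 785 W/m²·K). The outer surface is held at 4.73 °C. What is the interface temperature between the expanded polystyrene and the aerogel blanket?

Treat each layer as a resistance in series:
  R'_conv,in = 1/(2πr h) = 1/(2π·0.133·785) = 0.001524 m·K/W
  R'_aluminium = ln(0.170/0.133)/(2πk) = 0.2454/(2π·204) = 1.915×10^-4 m·K/W
  R'_expanded polystyrene = ln(0.214/0.170)/(2πk) = 0.2302/(2π·0.0312) = 1.174 m·K/W
  R'_aerogel blanket = ln(0.354/0.214)/(2πk) = 0.5033/(2π·0.0169) = 4.740 m·K/W
ΣR = 0.001524 + 1.915×10^-4 + 1.174 + 4.740 = 5.916 m·K/W
Q' = ΔT/ΣR = (127 °C − 4.73 °C)/5.916 = 20.67 W/m
From the inner boundary to the expanded polystyrene/aerogel blanket interface, ΣR_partial = 1.176 m·K/W.
T_interface = T_in − Q'·ΣR_partial = 127 °C − (20.67)(1.176) = 103 °C

T = 103 °C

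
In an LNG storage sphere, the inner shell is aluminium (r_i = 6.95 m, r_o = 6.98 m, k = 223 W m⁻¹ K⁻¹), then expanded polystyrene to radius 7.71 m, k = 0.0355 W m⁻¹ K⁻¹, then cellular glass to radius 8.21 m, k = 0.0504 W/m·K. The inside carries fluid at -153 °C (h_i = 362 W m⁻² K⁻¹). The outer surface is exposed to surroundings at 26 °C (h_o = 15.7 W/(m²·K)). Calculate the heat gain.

Treat each layer as a resistance in series:
  R_conv,in = 1/(4πr²h) = 1/(4π·6.95²·362) = 4.551×10^-6 K/W
  R_aluminium = (1/6.95 − 1/6.98)/(4πk) = 6.184×10^-4/(4π·223) = 2.207×10^-7 K/W
  R_expanded polystyrene = (1/6.98 − 1/7.71)/(4πk) = 0.01356/(4π·0.0355) = 0.03041 K/W
  R_cellular glass = (1/7.71 − 1/8.21)/(4πk) = 0.007899/(4π·0.0504) = 0.01247 K/W
  R_conv,out = 1/(4πr²h) = 1/(4π·8.21²·15.7) = 7.520×10^-5 K/W
ΣR = 4.551×10^-6 + 2.207×10^-7 + 0.03041 + 0.01247 + 7.520×10^-5 = 0.04296 K/W
Q = ΔT/ΣR = (-153 °C − 26 °C)/0.04296 = -4170 W
(Negative Q ⇒ heat flows inward; heat gain = 4170 W.)

Q = 4170 W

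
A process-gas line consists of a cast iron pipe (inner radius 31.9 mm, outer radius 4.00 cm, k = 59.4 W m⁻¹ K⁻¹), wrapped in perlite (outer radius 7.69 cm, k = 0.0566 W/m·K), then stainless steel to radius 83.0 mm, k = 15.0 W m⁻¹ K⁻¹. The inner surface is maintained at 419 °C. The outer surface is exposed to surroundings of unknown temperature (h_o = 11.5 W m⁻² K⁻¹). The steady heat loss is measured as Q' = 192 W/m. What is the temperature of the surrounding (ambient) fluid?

Sum the resistances:
  R'_cast iron = ln(0.0400/0.0319)/(2πk) = 0.2263/(2π·59.4) = 6.063×10^-4 m·K/W
  R'_perlite = ln(0.0769/0.0400)/(2πk) = 0.6536/(2π·0.0566) = 1.838 m·K/W
  R'_stainless steel = ln(0.0830/0.0769)/(2πk) = 0.07633/(2π·15.0) = 8.099×10^-4 m·K/W
  R'_conv,out = 1/(2πr h) = 1/(2π·0.0830·11.5) = 0.1667 m·K/W
ΣR = 2.006 m·K/W
ΔT = Q'·ΣR = 192 × 2.006 = 385.2 K
Heat flows outward, so T_out = T_in − ΔT = 419 − 385.2 = 33.8 °C

T_out = 33.8 °C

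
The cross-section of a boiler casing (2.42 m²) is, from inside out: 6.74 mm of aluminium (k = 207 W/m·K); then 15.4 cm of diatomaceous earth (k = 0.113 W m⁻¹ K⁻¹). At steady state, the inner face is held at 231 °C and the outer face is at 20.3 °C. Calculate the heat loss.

Resistance network (inner→outer):
  R_aluminium = L/(kA) = 0.00674/(207·2.42) = 1.345×10^-5 K/W
  R_diatomaceous earth = L/(kA) = 0.154/(0.113·2.42) = 0.5632 K/W
ΣR = 1.345×10^-5 + 0.5632 = 0.5632 K/W
Q = ΔT/ΣR = (231 °C − 20.3 °C)/0.5632 = 374 W

Q = 374 W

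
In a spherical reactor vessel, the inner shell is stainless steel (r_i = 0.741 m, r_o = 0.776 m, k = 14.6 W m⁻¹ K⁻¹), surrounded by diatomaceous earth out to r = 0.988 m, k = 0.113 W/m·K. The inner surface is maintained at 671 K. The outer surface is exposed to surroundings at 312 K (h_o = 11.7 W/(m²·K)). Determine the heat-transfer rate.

Treat each layer as a resistance in series:
  R_stainless steel = (1/0.741 − 1/0.776)/(4πk) = 0.06087/(4π·14.6) = 3.318×10^-4 K/W
  R_diatomaceous earth = (1/0.776 − 1/0.988)/(4πk) = 0.2765/(4π·0.113) = 0.1947 K/W
  R_conv,out = 1/(4πr²h) = 1/(4π·0.988²·11.7) = 0.006968 K/W
ΣR = 3.318×10^-4 + 0.1947 + 0.006968 = 0.2020 K/W
Q = ΔT/ΣR = (671 K − 312 K)/0.2020 = 1780 W

Q = 1780 W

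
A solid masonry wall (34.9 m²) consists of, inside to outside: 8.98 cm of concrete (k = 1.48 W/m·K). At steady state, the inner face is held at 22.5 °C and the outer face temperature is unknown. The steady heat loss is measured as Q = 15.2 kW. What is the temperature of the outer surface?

Series resistances:
  R_concrete = L/(kA) = 0.0898/(1.48·34.9) = 0.001739 K/W
ΣR = 0.001739 K/W
ΔT = Q·ΣR = 15200 × 0.001739 = 26.43 K
Heat flows outward, so T_out = T_in − ΔT = 22.5 − 26.43 = -3.93 °C

T_out = -3.93 °C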